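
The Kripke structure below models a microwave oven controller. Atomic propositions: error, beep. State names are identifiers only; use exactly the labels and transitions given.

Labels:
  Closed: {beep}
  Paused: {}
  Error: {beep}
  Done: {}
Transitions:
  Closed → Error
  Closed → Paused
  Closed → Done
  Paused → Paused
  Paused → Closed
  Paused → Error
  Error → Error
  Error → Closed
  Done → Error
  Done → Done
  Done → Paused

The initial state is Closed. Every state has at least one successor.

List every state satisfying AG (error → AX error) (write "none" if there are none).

{Closed, Paused, Error, Done}

States satisfying error → AX error: {Closed, Paused, Error, Done}.
States satisfying AG (error → AX error): {Closed, Paused, Error, Done}.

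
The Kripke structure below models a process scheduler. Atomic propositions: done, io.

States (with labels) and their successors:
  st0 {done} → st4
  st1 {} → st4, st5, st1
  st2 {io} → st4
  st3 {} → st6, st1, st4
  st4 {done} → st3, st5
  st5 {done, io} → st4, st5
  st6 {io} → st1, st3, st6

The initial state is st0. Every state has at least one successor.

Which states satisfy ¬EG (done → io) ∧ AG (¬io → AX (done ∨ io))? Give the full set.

none

States satisfying done → io: {st1, st2, st3, st5, st6}.
States satisfying EG (done → io): {st1, st3, st5, st6}.
States satisfying ¬EG (done → io): {st0, st2, st4}.
States satisfying ¬io → AX (done ∨ io): {st0, st2, st5, st6}.
States satisfying AG (¬io → AX (done ∨ io)): ∅.
States satisfying ¬EG (done → io) ∧ AG (¬io → AX (done ∨ io)): ∅.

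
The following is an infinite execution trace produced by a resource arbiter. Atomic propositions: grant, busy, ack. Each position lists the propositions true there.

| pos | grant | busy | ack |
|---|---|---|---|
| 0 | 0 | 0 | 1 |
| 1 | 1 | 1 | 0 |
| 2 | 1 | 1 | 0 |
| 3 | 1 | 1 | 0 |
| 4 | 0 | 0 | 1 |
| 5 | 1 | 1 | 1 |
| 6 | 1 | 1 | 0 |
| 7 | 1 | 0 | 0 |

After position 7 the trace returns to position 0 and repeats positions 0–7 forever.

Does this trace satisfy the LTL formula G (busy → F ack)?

Satisfied

busy → F ack holds at every position 0..7, and those are all positions ever visited, so G (busy → F ack) holds.
Positions where busy holds: 1, 2, 3, 5, 6.
Check F ack at each: 1→ok, 2→ok, 3→ok, 5→ok, 6→ok.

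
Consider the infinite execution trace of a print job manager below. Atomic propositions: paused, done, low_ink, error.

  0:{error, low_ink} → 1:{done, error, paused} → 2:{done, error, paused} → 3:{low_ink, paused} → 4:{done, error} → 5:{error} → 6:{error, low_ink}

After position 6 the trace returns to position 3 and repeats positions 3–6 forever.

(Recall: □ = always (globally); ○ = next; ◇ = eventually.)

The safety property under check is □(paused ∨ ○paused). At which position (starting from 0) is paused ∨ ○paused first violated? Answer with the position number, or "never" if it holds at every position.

Check paused ∨ ○paused at each position in order: 0 ✓, 1 ✓, 2 ✓, 3 ✓.
At position 4 the labels are {done, error} and the next position 5 has {error}, so paused ∨ ○paused is false there. This is the first violation.

4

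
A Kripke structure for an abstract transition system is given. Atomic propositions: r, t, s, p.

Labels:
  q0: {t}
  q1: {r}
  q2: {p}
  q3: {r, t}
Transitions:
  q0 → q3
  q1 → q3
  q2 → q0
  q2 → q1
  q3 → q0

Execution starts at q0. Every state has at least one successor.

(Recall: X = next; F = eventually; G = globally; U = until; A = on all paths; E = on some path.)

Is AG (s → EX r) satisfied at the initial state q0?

Satisfied

States satisfying s → EX r: {q0, q1, q2, q3}.
States satisfying AG (s → EX r): {q0, q1, q2, q3}.
Every state reachable from q0 satisfies s → EX r.
q0 ∈ Sat(AG (s → EX r)).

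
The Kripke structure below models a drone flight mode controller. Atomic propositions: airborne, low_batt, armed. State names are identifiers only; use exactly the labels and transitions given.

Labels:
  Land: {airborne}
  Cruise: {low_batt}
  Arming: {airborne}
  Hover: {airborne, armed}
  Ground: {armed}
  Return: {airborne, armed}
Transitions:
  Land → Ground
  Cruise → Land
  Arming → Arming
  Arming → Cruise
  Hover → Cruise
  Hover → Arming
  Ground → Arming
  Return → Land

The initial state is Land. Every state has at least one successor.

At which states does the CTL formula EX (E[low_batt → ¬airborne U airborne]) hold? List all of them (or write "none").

{Land, Cruise, Arming, Hover, Ground, Return}

States satisfying E[low_batt → ¬airborne U airborne]: {Land, Cruise, Arming, Hover, Ground, Return}.
States satisfying EX (E[low_batt → ¬airborne U airborne]): {Land, Cruise, Arming, Hover, Ground, Return}.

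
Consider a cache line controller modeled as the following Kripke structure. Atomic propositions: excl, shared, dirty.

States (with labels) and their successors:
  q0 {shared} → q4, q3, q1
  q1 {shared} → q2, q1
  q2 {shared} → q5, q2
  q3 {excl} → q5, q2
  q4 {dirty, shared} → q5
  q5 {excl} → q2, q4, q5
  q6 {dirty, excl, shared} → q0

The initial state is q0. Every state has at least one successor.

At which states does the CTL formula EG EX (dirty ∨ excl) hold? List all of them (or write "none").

States satisfying EX (dirty ∨ excl): {q0, q2, q3, q4, q5}.
States satisfying EG EX (dirty ∨ excl): {q0, q2, q3, q4, q5}.

{q0, q2, q3, q4, q5}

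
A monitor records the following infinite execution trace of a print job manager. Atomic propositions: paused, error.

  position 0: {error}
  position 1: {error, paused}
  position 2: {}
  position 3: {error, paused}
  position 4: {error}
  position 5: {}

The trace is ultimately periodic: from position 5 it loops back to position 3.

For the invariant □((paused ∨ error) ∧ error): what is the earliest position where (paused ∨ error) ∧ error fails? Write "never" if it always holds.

2

Check (paused ∨ error) ∧ error at each position in order: 0 ✓, 1 ✓.
At position 2 the labels are {}, so (paused ∨ error) ∧ error is false there. This is the first violation.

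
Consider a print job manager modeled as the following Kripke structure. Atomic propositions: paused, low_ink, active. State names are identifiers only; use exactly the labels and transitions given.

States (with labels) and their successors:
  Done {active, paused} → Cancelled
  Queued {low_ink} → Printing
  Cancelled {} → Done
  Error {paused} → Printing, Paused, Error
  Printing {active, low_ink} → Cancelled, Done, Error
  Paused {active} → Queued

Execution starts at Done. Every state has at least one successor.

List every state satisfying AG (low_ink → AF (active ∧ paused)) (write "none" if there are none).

States satisfying low_ink → AF (active ∧ paused): {Done, Cancelled, Error, Paused}.
States satisfying AG (low_ink → AF (active ∧ paused)): {Done, Cancelled}.

{Done, Cancelled}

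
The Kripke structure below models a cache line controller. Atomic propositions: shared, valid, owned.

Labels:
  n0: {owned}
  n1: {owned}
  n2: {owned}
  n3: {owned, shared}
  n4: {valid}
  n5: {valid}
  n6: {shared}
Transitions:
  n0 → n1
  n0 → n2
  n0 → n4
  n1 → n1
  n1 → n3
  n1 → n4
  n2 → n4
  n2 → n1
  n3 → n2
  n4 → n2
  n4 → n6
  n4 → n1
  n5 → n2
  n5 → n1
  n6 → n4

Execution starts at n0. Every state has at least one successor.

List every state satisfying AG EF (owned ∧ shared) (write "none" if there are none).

{n0, n1, n2, n3, n4, n5, n6}

States satisfying EF (owned ∧ shared): {n0, n1, n2, n3, n4, n5, n6}.
States satisfying AG EF (owned ∧ shared): {n0, n1, n2, n3, n4, n5, n6}.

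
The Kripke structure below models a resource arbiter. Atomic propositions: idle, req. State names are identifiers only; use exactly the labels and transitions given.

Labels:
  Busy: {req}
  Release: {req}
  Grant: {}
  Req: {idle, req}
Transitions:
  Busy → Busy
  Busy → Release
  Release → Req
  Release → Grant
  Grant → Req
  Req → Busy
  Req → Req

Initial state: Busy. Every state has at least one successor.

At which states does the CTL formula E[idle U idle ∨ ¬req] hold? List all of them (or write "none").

States satisfying idle: {Req}.
States satisfying idle ∨ ¬req: {Grant, Req}.
States satisfying E[idle U idle ∨ ¬req]: {Grant, Req}.

{Grant, Req}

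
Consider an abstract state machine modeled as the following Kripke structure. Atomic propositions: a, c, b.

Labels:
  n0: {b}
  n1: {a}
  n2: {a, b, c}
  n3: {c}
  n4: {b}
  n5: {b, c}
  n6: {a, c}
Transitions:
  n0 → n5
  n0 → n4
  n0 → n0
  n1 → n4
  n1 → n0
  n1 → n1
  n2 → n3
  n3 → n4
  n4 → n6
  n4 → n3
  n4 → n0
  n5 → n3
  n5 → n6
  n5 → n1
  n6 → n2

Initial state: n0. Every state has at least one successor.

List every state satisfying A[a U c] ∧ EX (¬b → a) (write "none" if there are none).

{n3, n5, n6}

States satisfying a: {n1, n2, n6}.
States satisfying c: {n2, n3, n5, n6}.
States satisfying A[a U c]: {n2, n3, n5, n6}.
States satisfying ¬b → a: {n0, n1, n2, n4, n5, n6}.
States satisfying EX (¬b → a): {n0, n1, n3, n4, n5, n6}.
States satisfying A[a U c] ∧ EX (¬b → a): {n3, n5, n6}.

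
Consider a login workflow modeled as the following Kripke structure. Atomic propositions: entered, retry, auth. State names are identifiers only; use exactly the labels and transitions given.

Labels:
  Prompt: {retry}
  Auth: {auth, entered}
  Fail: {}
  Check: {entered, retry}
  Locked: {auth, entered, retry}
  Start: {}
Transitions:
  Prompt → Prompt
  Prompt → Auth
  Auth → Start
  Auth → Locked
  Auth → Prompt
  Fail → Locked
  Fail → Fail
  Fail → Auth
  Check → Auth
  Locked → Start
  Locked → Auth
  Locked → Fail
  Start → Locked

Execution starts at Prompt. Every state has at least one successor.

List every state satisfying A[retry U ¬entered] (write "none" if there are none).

{Prompt, Fail, Start}

States satisfying retry: {Prompt, Check, Locked}.
States satisfying ¬entered: {Prompt, Fail, Start}.
States satisfying A[retry U ¬entered]: {Prompt, Fail, Start}.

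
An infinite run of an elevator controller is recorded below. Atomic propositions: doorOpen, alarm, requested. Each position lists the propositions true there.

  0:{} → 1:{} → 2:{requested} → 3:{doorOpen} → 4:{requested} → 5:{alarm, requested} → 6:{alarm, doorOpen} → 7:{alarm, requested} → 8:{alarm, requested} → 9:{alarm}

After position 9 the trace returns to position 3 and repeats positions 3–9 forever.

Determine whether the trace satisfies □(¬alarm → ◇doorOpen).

¬alarm → ◇doorOpen holds at every position 0..9, and those are all positions ever visited, so □(¬alarm → ◇doorOpen) holds.
Positions where ¬alarm holds: 0, 1, 2, 3, 4.
Check ◇doorOpen at each: 0→ok, 1→ok, 2→ok, 3→ok, 4→ok.

Yes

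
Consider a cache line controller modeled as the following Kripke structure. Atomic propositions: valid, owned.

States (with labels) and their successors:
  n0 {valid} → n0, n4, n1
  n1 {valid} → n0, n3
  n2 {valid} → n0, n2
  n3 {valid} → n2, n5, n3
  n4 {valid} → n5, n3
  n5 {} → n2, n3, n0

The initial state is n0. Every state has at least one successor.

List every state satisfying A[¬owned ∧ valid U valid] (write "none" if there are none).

{n0, n1, n2, n3, n4}

States satisfying ¬owned ∧ valid: {n0, n1, n2, n3, n4}.
States satisfying valid: {n0, n1, n2, n3, n4}.
States satisfying A[¬owned ∧ valid U valid]: {n0, n1, n2, n3, n4}.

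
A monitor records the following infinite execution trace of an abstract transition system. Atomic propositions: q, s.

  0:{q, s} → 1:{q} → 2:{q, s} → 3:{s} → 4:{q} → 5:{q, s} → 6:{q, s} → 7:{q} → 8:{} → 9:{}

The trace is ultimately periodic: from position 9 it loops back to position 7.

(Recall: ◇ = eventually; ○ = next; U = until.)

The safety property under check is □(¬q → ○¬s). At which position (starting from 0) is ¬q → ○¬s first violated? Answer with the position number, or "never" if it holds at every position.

¬q → ○¬s holds at every position 0..9, and those are all the positions the trace ever visits, so the invariant □(¬q → ○¬s) is never violated.

never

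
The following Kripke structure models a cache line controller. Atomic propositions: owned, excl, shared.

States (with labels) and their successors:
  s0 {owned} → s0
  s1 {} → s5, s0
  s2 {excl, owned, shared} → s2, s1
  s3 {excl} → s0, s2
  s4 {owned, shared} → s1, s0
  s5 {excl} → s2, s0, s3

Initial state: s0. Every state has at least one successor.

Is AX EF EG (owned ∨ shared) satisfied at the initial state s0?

States satisfying EF EG (owned ∨ shared): {s0, s1, s2, s3, s4, s5}.
States satisfying AX EF EG (owned ∨ shared): {s0, s1, s2, s3, s4, s5}.
s0 ∈ Sat(AX EF EG (owned ∨ shared)).

Satisfied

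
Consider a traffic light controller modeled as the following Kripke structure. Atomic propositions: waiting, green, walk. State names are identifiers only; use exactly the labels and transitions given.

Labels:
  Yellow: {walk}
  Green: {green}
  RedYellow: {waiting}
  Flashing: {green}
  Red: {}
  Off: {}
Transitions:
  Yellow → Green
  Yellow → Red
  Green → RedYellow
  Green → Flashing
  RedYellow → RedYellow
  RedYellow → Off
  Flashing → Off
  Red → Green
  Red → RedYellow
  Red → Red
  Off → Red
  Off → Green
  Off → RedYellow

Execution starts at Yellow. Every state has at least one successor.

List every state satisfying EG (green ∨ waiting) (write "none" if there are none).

States satisfying green ∨ waiting: {Green, RedYellow, Flashing}.
States satisfying EG (green ∨ waiting): {Green, RedYellow}.

{Green, RedYellow}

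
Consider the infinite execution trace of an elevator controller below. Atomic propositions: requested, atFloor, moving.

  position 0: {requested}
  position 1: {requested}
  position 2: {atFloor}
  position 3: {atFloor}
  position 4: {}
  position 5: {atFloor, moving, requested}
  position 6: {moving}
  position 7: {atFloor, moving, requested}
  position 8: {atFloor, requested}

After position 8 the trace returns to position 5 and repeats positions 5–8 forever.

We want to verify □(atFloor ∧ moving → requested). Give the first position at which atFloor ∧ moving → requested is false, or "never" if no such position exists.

atFloor ∧ moving → requested holds at every position 0..8, and those are all the positions the trace ever visits, so the invariant □(atFloor ∧ moving → requested) is never violated.

never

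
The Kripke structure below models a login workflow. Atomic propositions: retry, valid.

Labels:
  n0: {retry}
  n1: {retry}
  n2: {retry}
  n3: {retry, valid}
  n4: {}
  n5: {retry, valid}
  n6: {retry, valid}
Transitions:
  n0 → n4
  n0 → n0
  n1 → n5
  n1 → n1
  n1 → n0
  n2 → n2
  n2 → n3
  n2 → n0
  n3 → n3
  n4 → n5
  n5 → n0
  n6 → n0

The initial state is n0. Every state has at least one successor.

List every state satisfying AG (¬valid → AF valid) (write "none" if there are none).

States satisfying ¬valid → AF valid: {n3, n4, n5, n6}.
States satisfying AG (¬valid → AF valid): {n3}.

{n3}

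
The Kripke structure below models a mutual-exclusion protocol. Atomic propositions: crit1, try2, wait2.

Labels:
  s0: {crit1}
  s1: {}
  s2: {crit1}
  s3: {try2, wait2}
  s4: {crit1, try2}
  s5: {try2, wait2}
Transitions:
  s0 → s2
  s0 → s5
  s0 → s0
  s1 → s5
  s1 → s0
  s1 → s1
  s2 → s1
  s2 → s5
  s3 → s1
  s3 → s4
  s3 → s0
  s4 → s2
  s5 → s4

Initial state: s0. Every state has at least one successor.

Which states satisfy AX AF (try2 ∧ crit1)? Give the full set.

States satisfying AF (try2 ∧ crit1): {s4, s5}.
States satisfying AX AF (try2 ∧ crit1): {s5}.

{s5}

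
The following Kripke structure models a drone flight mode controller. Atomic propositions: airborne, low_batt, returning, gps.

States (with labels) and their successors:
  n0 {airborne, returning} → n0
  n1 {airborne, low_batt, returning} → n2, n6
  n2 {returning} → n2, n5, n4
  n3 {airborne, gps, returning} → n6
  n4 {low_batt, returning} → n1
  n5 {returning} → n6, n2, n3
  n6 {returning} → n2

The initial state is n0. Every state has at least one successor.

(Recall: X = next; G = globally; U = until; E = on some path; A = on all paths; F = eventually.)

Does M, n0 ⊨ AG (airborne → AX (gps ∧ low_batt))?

States satisfying airborne → AX (gps ∧ low_batt): {n2, n4, n5, n6}.
States satisfying AG (airborne → AX (gps ∧ low_batt)): ∅.
n0 is reachable from n0 and violates airborne → AX (gps ∧ low_batt), so AG fails at n0.
n0 ∉ Sat(AG (airborne → AX (gps ∧ low_batt))).

Does not hold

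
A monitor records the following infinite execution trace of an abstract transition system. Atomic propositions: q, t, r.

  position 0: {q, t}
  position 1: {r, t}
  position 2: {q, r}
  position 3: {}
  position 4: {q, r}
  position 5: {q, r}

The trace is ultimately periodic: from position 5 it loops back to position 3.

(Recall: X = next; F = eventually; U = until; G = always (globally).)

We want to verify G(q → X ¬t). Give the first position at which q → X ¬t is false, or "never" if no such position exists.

0

At position 0 the labels are {q, t} and the next position 1 has {r, t}, so q → X ¬t is false there. This is the first violation.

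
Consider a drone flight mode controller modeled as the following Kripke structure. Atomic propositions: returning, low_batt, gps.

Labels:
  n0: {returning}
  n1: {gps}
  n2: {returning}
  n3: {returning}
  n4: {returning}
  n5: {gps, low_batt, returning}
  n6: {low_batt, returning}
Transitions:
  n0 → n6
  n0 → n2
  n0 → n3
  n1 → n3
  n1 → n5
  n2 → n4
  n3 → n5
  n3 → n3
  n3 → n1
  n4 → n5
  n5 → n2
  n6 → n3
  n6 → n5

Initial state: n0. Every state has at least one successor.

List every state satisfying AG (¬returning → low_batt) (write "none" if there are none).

States satisfying ¬returning → low_batt: {n0, n2, n3, n4, n5, n6}.
States satisfying AG (¬returning → low_batt): {n2, n4, n5}.

{n2, n4, n5}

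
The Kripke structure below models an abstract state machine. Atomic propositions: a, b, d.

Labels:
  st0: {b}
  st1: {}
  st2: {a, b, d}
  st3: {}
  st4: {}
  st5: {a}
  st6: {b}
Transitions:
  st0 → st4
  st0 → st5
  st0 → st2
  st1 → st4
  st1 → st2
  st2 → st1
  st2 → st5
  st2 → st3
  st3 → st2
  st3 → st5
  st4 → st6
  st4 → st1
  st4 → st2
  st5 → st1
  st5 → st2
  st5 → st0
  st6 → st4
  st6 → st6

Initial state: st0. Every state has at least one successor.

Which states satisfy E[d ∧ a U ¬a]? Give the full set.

States satisfying d ∧ a: {st2}.
States satisfying ¬a: {st0, st1, st3, st4, st6}.
States satisfying E[d ∧ a U ¬a]: {st0, st1, st2, st3, st4, st6}.

{st0, st1, st2, st3, st4, st6}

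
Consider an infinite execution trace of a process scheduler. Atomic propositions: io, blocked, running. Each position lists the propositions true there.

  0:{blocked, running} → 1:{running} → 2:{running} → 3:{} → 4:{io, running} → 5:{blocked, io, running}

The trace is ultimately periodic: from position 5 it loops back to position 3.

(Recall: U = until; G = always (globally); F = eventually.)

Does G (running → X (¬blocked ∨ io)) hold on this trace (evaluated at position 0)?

running → X (¬blocked ∨ io) holds at every position 0..5, and those are all positions ever visited, so G (running → X (¬blocked ∨ io)) holds.
Positions where running holds: 0, 1, 2, 4, 5.
Check X (¬blocked ∨ io) at each: 0→ok, 1→ok, 2→ok, 4→ok, 5→ok.

Satisfied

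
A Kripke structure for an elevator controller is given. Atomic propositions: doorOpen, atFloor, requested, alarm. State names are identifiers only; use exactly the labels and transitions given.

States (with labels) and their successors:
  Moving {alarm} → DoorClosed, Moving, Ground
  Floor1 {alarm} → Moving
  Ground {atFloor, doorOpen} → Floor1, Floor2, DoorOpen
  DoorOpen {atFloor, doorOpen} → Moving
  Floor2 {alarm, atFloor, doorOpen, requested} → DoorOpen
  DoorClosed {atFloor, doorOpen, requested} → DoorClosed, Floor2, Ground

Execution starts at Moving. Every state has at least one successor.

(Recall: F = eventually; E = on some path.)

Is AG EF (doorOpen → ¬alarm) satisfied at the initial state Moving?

States satisfying EF (doorOpen → ¬alarm): {Moving, Floor1, Ground, DoorOpen, Floor2, DoorClosed}.
States satisfying AG EF (doorOpen → ¬alarm): {Moving, Floor1, Ground, DoorOpen, Floor2, DoorClosed}.
Every state reachable from Moving satisfies EF (doorOpen → ¬alarm).
Moving ∈ Sat(AG EF (doorOpen → ¬alarm)).

Satisfied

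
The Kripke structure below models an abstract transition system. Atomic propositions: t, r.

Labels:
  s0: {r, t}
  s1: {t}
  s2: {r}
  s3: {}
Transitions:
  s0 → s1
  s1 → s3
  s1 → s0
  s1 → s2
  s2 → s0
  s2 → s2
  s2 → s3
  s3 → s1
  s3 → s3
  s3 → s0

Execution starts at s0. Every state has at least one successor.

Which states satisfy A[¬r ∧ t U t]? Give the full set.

States satisfying ¬r ∧ t: {s1}.
States satisfying t: {s0, s1}.
States satisfying A[¬r ∧ t U t]: {s0, s1}.

{s0, s1}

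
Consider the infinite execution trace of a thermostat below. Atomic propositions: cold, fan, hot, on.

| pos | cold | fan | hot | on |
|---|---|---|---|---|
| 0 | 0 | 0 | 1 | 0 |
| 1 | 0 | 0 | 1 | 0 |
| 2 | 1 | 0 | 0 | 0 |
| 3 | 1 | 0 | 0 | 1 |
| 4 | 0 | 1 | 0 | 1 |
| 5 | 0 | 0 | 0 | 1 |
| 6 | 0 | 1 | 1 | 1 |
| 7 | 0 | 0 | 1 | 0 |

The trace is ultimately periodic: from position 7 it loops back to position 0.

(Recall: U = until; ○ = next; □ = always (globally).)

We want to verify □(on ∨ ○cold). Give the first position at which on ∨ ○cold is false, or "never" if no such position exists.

At position 0 the labels are {hot} and the next position 1 has {hot}, so on ∨ ○cold is false there. This is the first violation.

0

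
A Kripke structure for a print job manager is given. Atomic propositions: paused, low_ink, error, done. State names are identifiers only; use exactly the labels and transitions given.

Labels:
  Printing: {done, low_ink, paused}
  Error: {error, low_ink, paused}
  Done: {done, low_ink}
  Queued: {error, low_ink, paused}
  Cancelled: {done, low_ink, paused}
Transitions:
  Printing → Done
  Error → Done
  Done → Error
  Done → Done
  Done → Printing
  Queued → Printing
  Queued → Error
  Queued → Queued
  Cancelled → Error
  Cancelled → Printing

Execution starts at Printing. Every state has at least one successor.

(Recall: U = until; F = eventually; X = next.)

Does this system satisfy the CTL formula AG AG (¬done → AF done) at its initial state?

Holds

States satisfying AG (¬done → AF done): {Printing, Error, Done, Cancelled}.
States satisfying AG AG (¬done → AF done): {Printing, Error, Done, Cancelled}.
Every state reachable from Printing satisfies AG (¬done → AF done).
Printing ∈ Sat(AG AG (¬done → AF done)).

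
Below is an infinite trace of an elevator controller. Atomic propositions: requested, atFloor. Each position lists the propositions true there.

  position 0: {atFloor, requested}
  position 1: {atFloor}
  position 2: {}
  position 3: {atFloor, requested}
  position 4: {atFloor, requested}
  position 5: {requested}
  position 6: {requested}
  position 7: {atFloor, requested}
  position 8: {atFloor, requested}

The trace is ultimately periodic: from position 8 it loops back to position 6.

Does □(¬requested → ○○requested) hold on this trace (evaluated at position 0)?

Holds

¬requested → ○○requested holds at every position 0..8, and those are all positions ever visited, so □(¬requested → ○○requested) holds.
Positions where ¬requested holds: 1, 2.
Check ○○requested at each: 1→ok, 2→ok.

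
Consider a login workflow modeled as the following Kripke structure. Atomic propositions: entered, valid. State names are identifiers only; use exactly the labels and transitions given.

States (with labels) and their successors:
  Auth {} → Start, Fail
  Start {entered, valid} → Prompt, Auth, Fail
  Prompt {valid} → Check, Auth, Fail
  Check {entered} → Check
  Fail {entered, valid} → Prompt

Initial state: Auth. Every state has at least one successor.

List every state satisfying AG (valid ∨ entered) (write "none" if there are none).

States satisfying valid ∨ entered: {Start, Prompt, Check, Fail}.
States satisfying AG (valid ∨ entered): {Check}.

{Check}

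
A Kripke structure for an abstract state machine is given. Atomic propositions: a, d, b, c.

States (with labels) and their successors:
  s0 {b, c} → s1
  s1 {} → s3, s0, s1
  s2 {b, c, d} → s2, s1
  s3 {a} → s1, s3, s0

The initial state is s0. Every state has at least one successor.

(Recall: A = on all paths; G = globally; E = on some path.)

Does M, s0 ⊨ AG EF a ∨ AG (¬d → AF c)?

Yes

States satisfying EF a: {s0, s1, s2, s3}.
States satisfying AG EF a: {s0, s1, s2, s3}.
States satisfying ¬d → AF c: {s0, s2}.
States satisfying AG (¬d → AF c): ∅.
States satisfying AG EF a ∨ AG (¬d → AF c): {s0, s1, s2, s3}.
s0 ∈ Sat(AG EF a ∨ AG (¬d → AF c)).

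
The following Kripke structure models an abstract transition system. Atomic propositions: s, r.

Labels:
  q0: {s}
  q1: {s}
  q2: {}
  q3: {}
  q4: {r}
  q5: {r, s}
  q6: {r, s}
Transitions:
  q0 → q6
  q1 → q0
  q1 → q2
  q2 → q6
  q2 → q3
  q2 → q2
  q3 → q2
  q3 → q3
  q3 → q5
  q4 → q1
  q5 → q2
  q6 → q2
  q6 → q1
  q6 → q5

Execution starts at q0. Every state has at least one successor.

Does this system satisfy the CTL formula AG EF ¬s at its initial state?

Satisfied

States satisfying EF ¬s: {q0, q1, q2, q3, q4, q5, q6}.
States satisfying AG EF ¬s: {q0, q1, q2, q3, q4, q5, q6}.
Every state reachable from q0 satisfies EF ¬s.
q0 ∈ Sat(AG EF ¬s).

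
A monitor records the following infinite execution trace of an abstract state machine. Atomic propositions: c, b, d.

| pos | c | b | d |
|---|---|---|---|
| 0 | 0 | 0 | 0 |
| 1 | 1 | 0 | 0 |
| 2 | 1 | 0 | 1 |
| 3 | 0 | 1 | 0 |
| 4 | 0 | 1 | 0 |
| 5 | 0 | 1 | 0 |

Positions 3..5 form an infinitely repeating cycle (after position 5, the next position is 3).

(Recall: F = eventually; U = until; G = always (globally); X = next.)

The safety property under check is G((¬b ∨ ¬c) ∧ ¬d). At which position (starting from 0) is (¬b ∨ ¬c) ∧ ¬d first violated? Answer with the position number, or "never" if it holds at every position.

2

Check (¬b ∨ ¬c) ∧ ¬d at each position in order: 0 ✓, 1 ✓.
At position 2 the labels are {c, d}, so (¬b ∨ ¬c) ∧ ¬d is false there. This is the first violation.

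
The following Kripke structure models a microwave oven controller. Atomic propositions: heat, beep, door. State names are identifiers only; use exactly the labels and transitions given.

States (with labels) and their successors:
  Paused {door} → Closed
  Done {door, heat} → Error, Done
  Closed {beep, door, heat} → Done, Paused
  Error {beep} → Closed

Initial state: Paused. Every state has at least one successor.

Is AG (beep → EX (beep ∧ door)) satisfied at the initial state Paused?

States satisfying beep → EX (beep ∧ door): {Paused, Done, Error}.
States satisfying AG (beep → EX (beep ∧ door)): ∅.
Closed is reachable from Paused and violates beep → EX (beep ∧ door), so AG fails at Paused.
Paused ∉ Sat(AG (beep → EX (beep ∧ door))).

No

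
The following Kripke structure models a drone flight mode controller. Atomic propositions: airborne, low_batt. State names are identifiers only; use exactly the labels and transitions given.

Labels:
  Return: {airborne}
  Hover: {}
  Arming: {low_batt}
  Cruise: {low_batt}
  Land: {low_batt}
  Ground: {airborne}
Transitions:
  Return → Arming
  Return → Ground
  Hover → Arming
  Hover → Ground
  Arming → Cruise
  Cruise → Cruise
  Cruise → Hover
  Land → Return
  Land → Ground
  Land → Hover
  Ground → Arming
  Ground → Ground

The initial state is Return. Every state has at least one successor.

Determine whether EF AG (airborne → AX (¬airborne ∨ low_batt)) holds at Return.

No

States satisfying AG (airborne → AX (¬airborne ∨ low_batt)): ∅.
States satisfying EF AG (airborne → AX (¬airborne ∨ low_batt)): ∅.
No suitable path/successor from Return witnesses the formula.
Return ∉ Sat(EF AG (airborne → AX (¬airborne ∨ low_batt))).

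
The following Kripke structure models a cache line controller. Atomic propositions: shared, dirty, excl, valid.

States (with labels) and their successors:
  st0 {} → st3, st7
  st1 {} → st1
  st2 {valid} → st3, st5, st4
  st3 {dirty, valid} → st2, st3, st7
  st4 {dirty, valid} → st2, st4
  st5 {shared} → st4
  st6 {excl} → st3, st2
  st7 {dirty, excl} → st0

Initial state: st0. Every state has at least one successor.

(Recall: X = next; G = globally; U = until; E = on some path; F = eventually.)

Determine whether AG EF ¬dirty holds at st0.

States satisfying EF ¬dirty: {st0, st1, st2, st3, st4, st5, st6, st7}.
States satisfying AG EF ¬dirty: {st0, st1, st2, st3, st4, st5, st6, st7}.
Every state reachable from st0 satisfies EF ¬dirty.
st0 ∈ Sat(AG EF ¬dirty).

Yes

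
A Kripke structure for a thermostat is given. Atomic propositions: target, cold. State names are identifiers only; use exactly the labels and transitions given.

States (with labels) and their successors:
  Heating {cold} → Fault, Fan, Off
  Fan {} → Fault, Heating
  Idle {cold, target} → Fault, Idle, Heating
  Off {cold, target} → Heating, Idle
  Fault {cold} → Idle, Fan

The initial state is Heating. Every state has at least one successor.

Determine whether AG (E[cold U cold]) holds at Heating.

States satisfying E[cold U cold]: {Heating, Idle, Off, Fault}.
States satisfying AG (E[cold U cold]): ∅.
Fan is reachable from Heating and violates E[cold U cold], so AG fails at Heating.
Heating ∉ Sat(AG (E[cold U cold])).

Does not hold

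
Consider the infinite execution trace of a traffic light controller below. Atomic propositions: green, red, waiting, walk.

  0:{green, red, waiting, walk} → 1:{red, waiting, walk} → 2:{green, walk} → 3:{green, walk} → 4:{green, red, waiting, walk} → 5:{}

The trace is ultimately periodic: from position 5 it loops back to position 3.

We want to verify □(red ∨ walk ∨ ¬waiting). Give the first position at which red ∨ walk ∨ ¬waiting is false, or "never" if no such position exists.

red ∨ walk ∨ ¬waiting holds at every position 0..5, and those are all the positions the trace ever visits, so the invariant □(red ∨ walk ∨ ¬waiting) is never violated.

never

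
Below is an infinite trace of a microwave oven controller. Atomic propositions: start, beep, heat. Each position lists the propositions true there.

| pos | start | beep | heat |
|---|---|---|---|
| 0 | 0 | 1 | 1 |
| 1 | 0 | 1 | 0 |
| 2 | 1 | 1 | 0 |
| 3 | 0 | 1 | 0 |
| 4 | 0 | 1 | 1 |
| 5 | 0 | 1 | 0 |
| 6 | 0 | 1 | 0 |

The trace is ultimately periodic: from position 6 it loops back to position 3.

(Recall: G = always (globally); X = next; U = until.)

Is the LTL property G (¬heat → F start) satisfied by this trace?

¬heat → F start must hold at every position from 0 onward. It fails at position 3, so G (¬heat → F start) is false.
Positions where ¬heat holds: 1, 2, 3, 5, 6.
Check F start at each: 1→ok, 2→ok, 3→fails, 5→fails, 6→fails.

Violated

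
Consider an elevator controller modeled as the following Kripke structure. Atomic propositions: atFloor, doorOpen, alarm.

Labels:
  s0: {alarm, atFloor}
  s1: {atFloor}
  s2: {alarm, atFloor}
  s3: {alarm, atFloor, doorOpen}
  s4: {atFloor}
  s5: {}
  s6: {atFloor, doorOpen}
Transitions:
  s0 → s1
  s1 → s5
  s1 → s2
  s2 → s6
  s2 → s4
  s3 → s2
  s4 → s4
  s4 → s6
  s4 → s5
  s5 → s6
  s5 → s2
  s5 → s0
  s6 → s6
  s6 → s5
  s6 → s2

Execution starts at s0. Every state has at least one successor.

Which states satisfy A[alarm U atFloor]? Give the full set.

States satisfying alarm: {s0, s2, s3}.
States satisfying atFloor: {s0, s1, s2, s3, s4, s6}.
States satisfying A[alarm U atFloor]: {s0, s1, s2, s3, s4, s6}.

{s0, s1, s2, s3, s4, s6}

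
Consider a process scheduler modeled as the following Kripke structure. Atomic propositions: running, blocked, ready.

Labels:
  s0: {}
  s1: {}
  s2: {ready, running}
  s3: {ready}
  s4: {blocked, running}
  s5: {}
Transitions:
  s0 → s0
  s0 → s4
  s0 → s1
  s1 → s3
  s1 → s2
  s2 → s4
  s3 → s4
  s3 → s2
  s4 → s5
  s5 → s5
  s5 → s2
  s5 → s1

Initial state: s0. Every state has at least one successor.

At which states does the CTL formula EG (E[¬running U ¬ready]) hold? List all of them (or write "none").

{s0, s1, s3, s4, s5}

States satisfying E[¬running U ¬ready]: {s0, s1, s3, s4, s5}.
States satisfying EG (E[¬running U ¬ready]): {s0, s1, s3, s4, s5}.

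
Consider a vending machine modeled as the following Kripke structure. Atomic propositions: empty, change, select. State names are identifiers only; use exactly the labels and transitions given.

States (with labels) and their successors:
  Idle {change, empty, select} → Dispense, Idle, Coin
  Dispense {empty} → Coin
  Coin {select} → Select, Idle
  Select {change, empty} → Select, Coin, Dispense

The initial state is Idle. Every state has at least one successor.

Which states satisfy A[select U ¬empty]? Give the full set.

{Coin}

States satisfying select: {Idle, Coin}.
States satisfying ¬empty: {Coin}.
States satisfying A[select U ¬empty]: {Coin}.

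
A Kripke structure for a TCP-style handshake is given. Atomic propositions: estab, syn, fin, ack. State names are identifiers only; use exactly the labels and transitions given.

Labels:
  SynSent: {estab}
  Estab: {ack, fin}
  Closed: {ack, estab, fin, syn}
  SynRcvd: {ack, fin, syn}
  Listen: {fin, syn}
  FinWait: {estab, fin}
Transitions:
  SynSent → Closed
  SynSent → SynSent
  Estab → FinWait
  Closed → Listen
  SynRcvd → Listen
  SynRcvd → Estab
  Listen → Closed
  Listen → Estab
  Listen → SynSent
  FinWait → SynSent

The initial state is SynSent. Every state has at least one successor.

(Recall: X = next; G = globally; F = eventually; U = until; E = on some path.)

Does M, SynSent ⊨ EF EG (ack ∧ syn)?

States satisfying EG (ack ∧ syn): ∅.
States satisfying EF EG (ack ∧ syn): ∅.
No suitable path/successor from SynSent witnesses the formula.
SynSent ∉ Sat(EF EG (ack ∧ syn)).

No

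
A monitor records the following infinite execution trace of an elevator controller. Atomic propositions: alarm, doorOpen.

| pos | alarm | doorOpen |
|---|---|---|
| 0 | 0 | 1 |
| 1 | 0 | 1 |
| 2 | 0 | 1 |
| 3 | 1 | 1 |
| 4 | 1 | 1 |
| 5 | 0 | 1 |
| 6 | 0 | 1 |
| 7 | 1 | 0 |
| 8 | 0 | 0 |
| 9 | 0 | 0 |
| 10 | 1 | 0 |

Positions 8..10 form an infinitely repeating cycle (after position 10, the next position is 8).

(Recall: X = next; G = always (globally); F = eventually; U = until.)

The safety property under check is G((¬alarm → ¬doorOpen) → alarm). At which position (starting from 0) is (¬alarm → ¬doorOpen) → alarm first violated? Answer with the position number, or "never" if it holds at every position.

8

Check (¬alarm → ¬doorOpen) → alarm at each position in order: 0 ✓, 1 ✓, 2 ✓, 3 ✓, 4 ✓, 5 ✓, 6 ✓, 7 ✓.
At position 8 the labels are {}, so (¬alarm → ¬doorOpen) → alarm is false there. This is the first violation.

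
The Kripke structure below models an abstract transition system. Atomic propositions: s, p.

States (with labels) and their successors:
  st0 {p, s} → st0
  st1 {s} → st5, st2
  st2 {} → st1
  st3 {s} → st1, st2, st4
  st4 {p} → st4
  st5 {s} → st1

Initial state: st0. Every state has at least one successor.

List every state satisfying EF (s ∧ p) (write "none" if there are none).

States satisfying s ∧ p: {st0}.
States satisfying EF (s ∧ p): {st0}.

{st0}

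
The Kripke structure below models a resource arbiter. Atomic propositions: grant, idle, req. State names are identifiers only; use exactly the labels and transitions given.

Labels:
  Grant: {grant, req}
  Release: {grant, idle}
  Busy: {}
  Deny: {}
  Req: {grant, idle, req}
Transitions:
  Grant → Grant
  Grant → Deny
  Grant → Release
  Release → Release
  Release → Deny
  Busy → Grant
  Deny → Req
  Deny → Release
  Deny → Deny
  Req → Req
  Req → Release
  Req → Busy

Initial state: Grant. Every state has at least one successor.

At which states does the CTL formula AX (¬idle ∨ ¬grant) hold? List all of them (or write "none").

States satisfying ¬idle ∨ ¬grant: {Grant, Busy, Deny}.
States satisfying AX (¬idle ∨ ¬grant): {Busy}.

{Busy}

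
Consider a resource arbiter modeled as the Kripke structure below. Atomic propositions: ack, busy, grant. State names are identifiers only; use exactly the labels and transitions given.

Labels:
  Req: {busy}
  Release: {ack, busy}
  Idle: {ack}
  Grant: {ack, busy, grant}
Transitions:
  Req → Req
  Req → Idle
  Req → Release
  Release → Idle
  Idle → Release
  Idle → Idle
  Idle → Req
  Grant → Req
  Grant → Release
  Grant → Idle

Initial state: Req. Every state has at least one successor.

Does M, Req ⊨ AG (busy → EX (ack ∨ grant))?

Holds

States satisfying busy → EX (ack ∨ grant): {Req, Release, Idle, Grant}.
States satisfying AG (busy → EX (ack ∨ grant)): {Req, Release, Idle, Grant}.
Every state reachable from Req satisfies busy → EX (ack ∨ grant).
Req ∈ Sat(AG (busy → EX (ack ∨ grant))).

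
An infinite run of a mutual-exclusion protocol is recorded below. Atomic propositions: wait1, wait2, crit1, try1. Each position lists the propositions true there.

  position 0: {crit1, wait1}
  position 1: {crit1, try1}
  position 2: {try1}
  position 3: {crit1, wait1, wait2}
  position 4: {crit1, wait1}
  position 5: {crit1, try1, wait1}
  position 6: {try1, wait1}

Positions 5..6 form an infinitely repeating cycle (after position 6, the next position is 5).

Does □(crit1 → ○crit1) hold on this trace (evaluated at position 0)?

crit1 → ○crit1 must hold at every position from 0 onward. It fails at position 1, so □(crit1 → ○crit1) is false.
Positions where crit1 holds: 0, 1, 3, 4, 5.
Check ○crit1 at each: 0→ok, 1→fails, 3→ok, 4→ok, 5→fails.

No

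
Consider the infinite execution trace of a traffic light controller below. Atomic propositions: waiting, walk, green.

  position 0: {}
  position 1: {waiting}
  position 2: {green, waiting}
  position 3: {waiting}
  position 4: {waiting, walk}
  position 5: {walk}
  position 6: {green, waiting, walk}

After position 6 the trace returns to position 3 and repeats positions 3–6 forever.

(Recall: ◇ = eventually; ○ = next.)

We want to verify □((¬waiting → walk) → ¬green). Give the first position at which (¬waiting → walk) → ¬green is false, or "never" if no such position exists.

2

Check (¬waiting → walk) → ¬green at each position in order: 0 ✓, 1 ✓.
At position 2 the labels are {green, waiting}, so (¬waiting → walk) → ¬green is false there. This is the first violation.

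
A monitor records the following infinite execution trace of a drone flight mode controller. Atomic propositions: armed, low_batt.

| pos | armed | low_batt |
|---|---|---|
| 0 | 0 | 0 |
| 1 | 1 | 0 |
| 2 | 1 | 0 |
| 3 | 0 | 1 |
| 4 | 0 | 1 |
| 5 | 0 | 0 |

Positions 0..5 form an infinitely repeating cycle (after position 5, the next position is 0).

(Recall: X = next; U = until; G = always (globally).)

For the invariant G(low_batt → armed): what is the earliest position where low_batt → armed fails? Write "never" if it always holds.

3

Check low_batt → armed at each position in order: 0 ✓, 1 ✓, 2 ✓.
At position 3 the labels are {low_batt}, so low_batt → armed is false there. This is the first violation.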